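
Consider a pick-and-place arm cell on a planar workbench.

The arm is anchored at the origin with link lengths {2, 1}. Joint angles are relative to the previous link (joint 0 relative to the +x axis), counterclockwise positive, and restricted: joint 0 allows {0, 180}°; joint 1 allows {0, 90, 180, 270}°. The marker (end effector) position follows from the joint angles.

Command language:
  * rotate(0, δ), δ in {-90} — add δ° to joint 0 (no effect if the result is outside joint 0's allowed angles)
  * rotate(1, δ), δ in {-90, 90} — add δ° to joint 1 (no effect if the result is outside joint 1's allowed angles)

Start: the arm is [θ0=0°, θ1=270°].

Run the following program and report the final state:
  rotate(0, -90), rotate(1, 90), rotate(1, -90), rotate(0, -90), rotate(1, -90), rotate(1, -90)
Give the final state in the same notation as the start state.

[θ0=0°, θ1=90°]

t0: [θ0=0°, θ1=270°]
step 1 (rotate(0, -90)): [θ0=0°, θ1=270°]
step 2 (rotate(1, 90)): [θ0=0°, θ1=0°]
step 3 (rotate(1, -90)): [θ0=0°, θ1=270°]
step 4 (rotate(0, -90)): [θ0=0°, θ1=270°]
step 5 (rotate(1, -90)): [θ0=0°, θ1=180°]
step 6 (rotate(1, -90)): [θ0=0°, θ1=90°]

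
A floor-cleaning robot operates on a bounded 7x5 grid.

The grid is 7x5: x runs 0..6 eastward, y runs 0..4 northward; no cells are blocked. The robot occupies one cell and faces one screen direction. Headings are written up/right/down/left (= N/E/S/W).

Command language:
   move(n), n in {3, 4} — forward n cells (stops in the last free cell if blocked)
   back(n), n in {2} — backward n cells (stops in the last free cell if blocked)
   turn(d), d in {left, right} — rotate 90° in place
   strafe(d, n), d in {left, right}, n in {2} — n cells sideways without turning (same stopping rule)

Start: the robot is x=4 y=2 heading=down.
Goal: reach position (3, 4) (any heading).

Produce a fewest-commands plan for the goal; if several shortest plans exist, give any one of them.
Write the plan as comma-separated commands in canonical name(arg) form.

back(2), turn(right), back(2), move(3)

initial: x=4 y=2 heading=down
1. back(2) → x=4 y=4 heading=down
2. turn(right) → x=4 y=4 heading=left
3. back(2) → x=6 y=4 heading=left
4. move(3) → x=3 y=4 heading=left
shorter routes all fall short; 4 is best.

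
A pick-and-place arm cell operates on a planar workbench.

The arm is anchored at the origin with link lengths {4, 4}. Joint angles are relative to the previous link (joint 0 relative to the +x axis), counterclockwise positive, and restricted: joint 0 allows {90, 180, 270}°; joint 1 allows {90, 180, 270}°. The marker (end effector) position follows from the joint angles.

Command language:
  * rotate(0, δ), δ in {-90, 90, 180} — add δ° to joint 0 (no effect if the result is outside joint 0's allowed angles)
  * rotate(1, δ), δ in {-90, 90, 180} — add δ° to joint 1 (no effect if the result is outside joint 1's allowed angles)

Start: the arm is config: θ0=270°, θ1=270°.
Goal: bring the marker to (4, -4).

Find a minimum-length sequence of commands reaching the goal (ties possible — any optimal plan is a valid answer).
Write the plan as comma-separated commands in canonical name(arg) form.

start: config: θ0=270°, θ1=270°
step 1 (rotate(1, 180)): config: θ0=270°, θ1=90°
nothing shorter than 1 reaches the goal.

rotate(1, 180)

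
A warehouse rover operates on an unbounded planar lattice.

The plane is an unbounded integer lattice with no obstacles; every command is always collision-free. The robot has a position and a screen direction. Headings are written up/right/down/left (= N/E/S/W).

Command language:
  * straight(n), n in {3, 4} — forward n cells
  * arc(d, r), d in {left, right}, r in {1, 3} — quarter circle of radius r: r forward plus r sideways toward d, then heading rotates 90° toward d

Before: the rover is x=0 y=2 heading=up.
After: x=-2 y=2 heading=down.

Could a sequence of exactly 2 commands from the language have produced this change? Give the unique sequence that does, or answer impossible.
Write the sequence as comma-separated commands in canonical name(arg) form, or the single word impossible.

arc(left, 1), arc(left, 1)

key: cell and facing (now S) both changed — the 2 commands mix motion and turning
start: x=0 y=2 heading=up
1. arc(left, 1) → x=-1 y=3 heading=left
2. arc(left, 1) → x=-2 y=2 heading=down
all 36 alternatives checked — unique.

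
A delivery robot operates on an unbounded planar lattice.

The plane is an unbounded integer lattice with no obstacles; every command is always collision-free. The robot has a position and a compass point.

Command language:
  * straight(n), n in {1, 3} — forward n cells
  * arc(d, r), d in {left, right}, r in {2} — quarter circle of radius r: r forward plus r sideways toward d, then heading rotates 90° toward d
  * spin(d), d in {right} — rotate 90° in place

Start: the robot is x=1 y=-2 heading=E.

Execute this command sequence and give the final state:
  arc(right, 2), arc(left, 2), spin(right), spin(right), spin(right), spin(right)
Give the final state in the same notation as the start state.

initial: x=1 y=-2 heading=E
step 1 (arc(right, 2)): x=3 y=-4 heading=S
step 2 (arc(left, 2)): x=5 y=-6 heading=E
step 3 (spin(right)): x=5 y=-6 heading=S
step 4 (spin(right)): x=5 y=-6 heading=W
step 5 (spin(right)): x=5 y=-6 heading=N
step 6 (spin(right)): x=5 y=-6 heading=E

x=5 y=-6 heading=E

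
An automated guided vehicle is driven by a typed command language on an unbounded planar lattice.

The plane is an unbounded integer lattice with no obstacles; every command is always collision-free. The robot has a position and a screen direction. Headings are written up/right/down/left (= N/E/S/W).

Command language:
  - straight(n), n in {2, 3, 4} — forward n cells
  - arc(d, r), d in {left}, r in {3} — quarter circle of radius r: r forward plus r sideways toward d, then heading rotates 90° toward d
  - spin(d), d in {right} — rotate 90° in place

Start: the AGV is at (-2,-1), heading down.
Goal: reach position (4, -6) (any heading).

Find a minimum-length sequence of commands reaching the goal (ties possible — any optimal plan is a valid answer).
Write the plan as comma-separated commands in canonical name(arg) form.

from: at (-2,-1), heading down
1. straight(2) → at (-2,-3), heading down
2. arc(left, 3) → at (1,-6), heading right
3. straight(3) → at (4,-6), heading right
minimal: 3 command(s), checked below 3.

straight(2), arc(left, 3), straight(3)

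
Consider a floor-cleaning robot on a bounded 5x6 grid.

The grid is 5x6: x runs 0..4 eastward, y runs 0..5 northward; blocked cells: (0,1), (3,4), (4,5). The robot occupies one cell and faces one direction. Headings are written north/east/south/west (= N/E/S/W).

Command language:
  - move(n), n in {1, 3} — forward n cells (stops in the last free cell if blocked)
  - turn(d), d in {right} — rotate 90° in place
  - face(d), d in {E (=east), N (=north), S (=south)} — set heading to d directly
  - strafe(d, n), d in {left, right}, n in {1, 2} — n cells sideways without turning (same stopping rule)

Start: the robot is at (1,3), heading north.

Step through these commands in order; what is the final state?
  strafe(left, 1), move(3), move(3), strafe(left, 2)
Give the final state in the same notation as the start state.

from: at (1,3), heading north
[1] after strafe(left, 1): at (0,3), heading north
[2] after move(3): at (0,5), heading north
[3] after move(3): at (0,5), heading north
[4] after strafe(left, 2): at (0,5), heading north

at (0,5), heading north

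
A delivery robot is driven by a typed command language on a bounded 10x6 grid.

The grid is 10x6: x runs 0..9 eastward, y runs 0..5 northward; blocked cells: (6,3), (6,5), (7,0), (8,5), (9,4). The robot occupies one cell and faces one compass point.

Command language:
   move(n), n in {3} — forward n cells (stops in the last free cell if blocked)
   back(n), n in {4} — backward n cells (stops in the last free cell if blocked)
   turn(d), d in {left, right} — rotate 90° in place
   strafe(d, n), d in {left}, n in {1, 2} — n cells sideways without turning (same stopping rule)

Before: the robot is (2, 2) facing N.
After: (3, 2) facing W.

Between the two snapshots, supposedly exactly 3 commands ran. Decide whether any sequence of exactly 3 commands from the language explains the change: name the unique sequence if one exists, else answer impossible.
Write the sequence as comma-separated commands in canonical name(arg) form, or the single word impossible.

turn(left), back(4), move(3)

key: cell and facing (now W) both changed — the 3 commands mix motion and turning
start: (2, 2) facing N
t=1 turn(left) ⇒ (2, 2) facing W
t=2 back(4) ⇒ (6, 2) facing W
t=3 move(3) ⇒ (3, 2) facing W
no rival 3-sequence matches.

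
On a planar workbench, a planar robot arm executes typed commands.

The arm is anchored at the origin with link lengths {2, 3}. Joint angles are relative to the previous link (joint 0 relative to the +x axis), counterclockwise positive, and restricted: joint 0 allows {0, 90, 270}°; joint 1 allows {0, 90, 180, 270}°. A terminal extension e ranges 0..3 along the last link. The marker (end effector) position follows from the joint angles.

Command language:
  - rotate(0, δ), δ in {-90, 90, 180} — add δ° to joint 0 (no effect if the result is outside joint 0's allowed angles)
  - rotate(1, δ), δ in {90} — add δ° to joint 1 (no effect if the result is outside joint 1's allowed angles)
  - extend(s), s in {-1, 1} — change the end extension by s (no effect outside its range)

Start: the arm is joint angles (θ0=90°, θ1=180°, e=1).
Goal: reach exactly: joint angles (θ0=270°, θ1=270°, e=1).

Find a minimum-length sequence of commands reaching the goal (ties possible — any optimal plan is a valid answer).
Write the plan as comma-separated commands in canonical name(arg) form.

begin: joint angles (θ0=90°, θ1=180°, e=1)
[1] after rotate(1, 90): joint angles (θ0=90°, θ1=270°, e=1)
[2] after rotate(0, 180): joint angles (θ0=270°, θ1=270°, e=1)
no 1-step plan works, so 2 is optimal.

rotate(1, 90), rotate(0, 180)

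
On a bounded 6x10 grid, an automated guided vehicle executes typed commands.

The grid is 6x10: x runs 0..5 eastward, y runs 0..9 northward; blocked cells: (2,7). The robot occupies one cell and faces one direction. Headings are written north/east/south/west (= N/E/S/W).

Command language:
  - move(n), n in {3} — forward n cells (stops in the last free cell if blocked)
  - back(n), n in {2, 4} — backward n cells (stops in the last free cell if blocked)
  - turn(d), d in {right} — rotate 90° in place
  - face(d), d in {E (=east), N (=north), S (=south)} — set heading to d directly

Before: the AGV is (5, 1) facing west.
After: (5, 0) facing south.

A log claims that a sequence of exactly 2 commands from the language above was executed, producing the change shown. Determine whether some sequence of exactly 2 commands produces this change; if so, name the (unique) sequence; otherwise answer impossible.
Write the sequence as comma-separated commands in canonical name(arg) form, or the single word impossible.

face(S), move(3)

key: move(3) runs into the grid edge before its full distance
initial: (5, 1) facing west
step 1 (face(S)): (5, 1) facing south
step 2 (move(3)): (5, 0) facing south
all 49 alternatives checked — unique.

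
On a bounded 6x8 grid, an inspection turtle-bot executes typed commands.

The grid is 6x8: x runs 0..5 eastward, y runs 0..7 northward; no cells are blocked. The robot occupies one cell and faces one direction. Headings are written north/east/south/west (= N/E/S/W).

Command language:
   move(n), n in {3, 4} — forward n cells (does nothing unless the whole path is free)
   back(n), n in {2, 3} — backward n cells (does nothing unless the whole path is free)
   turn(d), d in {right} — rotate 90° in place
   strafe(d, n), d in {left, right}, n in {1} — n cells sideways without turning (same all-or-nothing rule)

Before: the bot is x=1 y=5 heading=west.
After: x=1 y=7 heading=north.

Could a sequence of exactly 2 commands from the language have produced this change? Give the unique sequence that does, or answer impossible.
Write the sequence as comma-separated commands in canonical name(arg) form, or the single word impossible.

impossible

all 49 sequences checked — none match.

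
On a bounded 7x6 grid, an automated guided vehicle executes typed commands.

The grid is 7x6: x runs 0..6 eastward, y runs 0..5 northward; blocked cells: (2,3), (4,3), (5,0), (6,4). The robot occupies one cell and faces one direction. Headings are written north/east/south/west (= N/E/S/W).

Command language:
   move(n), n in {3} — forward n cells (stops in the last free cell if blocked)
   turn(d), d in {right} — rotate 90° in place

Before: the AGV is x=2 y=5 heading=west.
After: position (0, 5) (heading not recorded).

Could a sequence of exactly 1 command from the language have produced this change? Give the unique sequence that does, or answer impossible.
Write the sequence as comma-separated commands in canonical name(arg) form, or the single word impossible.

move(3)

key: move(3) runs into the grid edge before its full distance
start: x=2 y=5 heading=west
1. move(3) → x=0 y=5 heading=west
all 2 alternatives checked — unique.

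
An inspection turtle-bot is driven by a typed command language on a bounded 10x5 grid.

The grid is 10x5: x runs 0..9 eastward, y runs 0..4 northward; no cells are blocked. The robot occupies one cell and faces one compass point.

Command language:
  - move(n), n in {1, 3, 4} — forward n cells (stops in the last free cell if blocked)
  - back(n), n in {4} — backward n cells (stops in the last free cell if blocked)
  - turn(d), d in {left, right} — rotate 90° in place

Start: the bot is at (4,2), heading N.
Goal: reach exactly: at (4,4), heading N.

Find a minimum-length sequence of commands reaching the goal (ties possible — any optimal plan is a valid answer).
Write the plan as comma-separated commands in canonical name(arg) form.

move(3)

from: at (4,2), heading N
t=1 move(3) ⇒ at (4,4), heading N
no 0-step plan works, so 1 is optimal.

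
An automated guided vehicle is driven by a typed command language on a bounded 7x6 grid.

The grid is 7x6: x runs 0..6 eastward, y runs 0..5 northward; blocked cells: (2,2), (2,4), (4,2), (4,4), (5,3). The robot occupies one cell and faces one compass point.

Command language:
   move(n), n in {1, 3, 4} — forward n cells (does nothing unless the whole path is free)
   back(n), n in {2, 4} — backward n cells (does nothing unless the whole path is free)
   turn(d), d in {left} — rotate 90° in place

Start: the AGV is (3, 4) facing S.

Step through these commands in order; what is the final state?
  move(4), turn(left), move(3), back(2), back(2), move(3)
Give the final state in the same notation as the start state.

(5, 0) facing E

begin: (3, 4) facing S
[1] after move(4): (3, 0) facing S
[2] after turn(left): (3, 0) facing E
[3] after move(3): (6, 0) facing E
[4] after back(2): (4, 0) facing E
[5] after back(2): (2, 0) facing E
[6] after move(3): (5, 0) facing E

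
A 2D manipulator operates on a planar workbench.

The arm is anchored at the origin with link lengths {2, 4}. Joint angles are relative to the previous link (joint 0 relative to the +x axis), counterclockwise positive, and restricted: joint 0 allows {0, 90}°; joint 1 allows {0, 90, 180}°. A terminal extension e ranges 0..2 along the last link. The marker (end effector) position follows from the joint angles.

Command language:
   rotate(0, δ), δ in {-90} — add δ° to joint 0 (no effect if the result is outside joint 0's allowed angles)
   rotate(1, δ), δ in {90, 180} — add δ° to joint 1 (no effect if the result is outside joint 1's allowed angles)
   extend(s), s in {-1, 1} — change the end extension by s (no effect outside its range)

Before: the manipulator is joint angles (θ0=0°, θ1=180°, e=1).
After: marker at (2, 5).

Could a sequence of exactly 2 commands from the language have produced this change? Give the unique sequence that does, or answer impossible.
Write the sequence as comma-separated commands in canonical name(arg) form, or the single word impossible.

key: running rotate(1, 90) before rotate(1, 180) would end elsewhere — order is forced
from: joint angles (θ0=0°, θ1=180°, e=1)
t=1 rotate(1, 180) ⇒ joint angles (θ0=0°, θ1=0°, e=1)
t=2 rotate(1, 90) ⇒ joint angles (θ0=0°, θ1=90°, e=1)
uniquely the one of 25 2-step routes that fits.

rotate(1, 180), rotate(1, 90)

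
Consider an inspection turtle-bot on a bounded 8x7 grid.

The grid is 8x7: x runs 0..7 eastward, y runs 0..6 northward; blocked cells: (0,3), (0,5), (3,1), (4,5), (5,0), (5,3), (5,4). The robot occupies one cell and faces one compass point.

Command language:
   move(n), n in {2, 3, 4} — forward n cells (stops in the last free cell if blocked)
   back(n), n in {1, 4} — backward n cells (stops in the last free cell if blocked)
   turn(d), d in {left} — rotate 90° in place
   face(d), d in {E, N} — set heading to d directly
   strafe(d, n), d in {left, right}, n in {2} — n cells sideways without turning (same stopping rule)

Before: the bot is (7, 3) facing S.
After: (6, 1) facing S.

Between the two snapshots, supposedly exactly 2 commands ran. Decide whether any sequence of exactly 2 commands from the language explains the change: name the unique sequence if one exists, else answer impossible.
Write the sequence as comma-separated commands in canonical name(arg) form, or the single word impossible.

key: heading stays S — no command in the sequence turns
start: (7, 3) facing S
t=1 strafe(right, 2) ⇒ (6, 3) facing S
t=2 move(2) ⇒ (6, 1) facing S
no other 2-command option fits: unique.

strafe(right, 2), move(2)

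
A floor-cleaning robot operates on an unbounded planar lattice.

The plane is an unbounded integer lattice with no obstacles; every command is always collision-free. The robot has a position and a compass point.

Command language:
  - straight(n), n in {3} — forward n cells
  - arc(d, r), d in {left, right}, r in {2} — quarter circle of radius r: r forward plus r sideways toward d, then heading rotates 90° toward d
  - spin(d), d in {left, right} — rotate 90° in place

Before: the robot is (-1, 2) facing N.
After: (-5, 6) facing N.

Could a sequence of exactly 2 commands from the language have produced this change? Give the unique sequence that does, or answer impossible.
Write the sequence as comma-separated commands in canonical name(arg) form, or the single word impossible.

key: heading stays N — rotations cancel among the 2 commands
from: (-1, 2) facing N
t=1 arc(left, 2) ⇒ (-3, 4) facing W
t=2 arc(right, 2) ⇒ (-5, 6) facing N
uniquely the one of 25 2-step routes that fits.

arc(left, 2), arc(right, 2)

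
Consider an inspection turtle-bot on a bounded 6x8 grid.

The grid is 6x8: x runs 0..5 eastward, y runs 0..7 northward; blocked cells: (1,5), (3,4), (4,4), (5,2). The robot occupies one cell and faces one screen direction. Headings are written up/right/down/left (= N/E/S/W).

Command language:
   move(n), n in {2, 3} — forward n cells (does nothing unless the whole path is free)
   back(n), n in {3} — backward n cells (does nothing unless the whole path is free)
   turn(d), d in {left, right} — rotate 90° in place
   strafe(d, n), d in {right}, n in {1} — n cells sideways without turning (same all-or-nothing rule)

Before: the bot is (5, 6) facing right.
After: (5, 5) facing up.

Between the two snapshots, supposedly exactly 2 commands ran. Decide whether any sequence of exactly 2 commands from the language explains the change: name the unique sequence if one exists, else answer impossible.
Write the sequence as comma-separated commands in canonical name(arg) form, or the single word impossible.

strafe(right, 1), turn(left)

key: order matters: swapping strafe(right, 1) and turn(left) lands elsewhere
begin: (5, 6) facing right
[1] after strafe(right, 1): (5, 5) facing right
[2] after turn(left): (5, 5) facing up
uniquely the one of 36 2-step routes that fits.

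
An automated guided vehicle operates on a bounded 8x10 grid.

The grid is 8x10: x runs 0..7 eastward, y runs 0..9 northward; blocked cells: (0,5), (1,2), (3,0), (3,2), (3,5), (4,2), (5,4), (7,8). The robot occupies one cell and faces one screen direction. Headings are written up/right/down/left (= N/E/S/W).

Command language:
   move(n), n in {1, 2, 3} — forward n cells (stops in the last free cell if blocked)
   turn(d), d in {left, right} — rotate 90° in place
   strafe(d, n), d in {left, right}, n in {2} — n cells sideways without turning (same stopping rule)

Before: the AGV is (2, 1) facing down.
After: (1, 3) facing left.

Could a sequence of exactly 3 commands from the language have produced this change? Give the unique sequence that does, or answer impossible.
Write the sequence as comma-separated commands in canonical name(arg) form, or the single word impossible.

key: running move(1) before turn(right) would end elsewhere — order is forced
start: (2, 1) facing down
[1] after turn(right): (2, 1) facing left
[2] after strafe(right, 2): (2, 3) facing left
[3] after move(1): (1, 3) facing left
uniquely the one of 343 3-step routes that fits.

turn(right), strafe(right, 2), move(1)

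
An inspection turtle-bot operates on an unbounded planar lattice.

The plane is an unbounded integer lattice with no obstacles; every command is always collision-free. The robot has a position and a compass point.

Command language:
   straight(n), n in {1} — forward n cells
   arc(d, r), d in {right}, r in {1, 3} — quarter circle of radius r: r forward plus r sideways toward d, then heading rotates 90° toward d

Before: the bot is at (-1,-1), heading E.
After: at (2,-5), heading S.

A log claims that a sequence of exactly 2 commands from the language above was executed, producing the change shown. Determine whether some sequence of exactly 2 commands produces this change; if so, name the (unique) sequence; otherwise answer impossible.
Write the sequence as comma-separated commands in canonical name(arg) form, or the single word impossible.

arc(right, 3), straight(1)

key: order matters: swapping arc(right, 3) and straight(1) lands elsewhere
start: at (-1,-1), heading E
1. arc(right, 3) → at (2,-4), heading S
2. straight(1) → at (2,-5), heading S
no other 2-command option fits: unique.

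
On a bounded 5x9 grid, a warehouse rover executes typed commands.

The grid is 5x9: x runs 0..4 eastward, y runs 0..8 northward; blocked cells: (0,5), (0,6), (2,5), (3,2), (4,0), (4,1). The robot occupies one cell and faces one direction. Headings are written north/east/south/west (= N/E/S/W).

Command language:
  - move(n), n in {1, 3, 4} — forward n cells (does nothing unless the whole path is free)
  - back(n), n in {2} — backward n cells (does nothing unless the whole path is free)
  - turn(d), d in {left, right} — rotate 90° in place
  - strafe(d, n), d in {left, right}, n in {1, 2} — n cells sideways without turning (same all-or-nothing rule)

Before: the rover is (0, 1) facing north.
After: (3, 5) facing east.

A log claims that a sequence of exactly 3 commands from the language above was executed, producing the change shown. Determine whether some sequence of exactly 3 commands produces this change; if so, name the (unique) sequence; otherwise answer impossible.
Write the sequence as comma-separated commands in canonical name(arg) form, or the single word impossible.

all 1000 sequences checked — none match.

impossible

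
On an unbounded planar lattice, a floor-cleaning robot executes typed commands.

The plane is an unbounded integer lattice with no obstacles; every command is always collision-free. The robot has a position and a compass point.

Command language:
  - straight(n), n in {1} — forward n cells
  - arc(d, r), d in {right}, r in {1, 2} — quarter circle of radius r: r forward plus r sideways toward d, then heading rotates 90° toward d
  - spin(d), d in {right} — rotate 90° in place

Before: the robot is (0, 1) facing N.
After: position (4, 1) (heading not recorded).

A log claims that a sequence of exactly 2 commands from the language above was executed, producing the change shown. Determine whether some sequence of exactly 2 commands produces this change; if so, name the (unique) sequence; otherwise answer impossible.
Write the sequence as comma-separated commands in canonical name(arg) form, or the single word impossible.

start: (0, 1) facing N
t=1 arc(right, 2) ⇒ (2, 3) facing E
t=2 arc(right, 2) ⇒ (4, 1) facing S
uniquely the one of 16 2-step routes that fits.

arc(right, 2), arc(right, 2)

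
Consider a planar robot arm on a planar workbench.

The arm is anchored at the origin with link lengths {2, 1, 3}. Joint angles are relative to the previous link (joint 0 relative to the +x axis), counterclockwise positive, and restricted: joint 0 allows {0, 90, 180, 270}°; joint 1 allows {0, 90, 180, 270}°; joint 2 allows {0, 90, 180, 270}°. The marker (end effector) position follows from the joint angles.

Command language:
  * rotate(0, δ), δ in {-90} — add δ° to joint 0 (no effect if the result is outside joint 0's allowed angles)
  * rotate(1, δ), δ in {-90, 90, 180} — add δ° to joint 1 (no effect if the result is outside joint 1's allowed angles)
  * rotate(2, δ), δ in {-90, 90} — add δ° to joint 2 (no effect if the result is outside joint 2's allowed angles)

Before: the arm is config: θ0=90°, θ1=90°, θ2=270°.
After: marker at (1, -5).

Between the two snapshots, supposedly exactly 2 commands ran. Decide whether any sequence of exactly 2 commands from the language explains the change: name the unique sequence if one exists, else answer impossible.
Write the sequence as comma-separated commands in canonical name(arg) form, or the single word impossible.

from: config: θ0=90°, θ1=90°, θ2=270°
t=1 rotate(0, -90) ⇒ config: θ0=0°, θ1=90°, θ2=270°
t=2 rotate(0, -90) ⇒ config: θ0=270°, θ1=90°, θ2=270°
no rival 2-sequence matches.

rotate(0, -90), rotate(0, -90)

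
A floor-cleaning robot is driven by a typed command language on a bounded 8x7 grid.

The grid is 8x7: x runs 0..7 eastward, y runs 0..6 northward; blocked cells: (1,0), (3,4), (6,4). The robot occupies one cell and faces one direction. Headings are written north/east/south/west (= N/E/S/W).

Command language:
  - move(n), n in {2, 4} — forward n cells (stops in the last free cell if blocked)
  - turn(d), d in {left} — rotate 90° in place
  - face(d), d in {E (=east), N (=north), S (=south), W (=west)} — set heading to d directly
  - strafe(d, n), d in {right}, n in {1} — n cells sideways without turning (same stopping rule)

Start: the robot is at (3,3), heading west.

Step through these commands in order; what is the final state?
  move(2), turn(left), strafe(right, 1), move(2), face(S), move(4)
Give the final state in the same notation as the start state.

at (0,0), heading south

t0: at (3,3), heading west
1. move(2) → at (1,3), heading west
2. turn(left) → at (1,3), heading south
3. strafe(right, 1) → at (0,3), heading south
4. move(2) → at (0,1), heading south
5. face(S) → at (0,1), heading south
6. move(4) → at (0,0), heading south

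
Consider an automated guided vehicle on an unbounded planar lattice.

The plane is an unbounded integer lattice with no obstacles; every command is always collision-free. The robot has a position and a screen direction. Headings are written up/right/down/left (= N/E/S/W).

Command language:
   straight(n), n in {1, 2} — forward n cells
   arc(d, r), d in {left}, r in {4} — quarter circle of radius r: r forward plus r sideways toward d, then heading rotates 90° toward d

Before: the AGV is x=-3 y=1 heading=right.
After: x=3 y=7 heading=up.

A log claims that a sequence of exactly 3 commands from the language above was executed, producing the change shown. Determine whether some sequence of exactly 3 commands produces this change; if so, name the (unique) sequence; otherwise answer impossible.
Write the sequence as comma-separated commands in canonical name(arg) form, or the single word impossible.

straight(2), arc(left, 4), straight(2)

key: cell and facing (now N) both changed — the 3 commands mix motion and turning
start: x=-3 y=1 heading=right
t=1 straight(2) ⇒ x=-1 y=1 heading=right
t=2 arc(left, 4) ⇒ x=3 y=5 heading=up
t=3 straight(2) ⇒ x=3 y=7 heading=up
no rival 3-sequence matches.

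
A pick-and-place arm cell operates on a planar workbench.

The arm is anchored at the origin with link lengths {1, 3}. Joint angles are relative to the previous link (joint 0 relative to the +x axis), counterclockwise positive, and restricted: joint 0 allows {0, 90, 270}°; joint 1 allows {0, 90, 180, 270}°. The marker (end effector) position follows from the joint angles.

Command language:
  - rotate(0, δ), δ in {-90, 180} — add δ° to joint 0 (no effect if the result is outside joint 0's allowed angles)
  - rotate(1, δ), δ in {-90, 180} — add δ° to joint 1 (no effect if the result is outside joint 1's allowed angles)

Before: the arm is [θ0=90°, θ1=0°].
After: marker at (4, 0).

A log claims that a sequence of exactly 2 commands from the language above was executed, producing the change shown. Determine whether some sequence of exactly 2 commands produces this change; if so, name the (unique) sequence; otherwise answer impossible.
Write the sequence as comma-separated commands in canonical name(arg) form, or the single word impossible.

key: order matters: swapping rotate(0, -90) and rotate(0, 180) lands elsewhere
from: [θ0=90°, θ1=0°]
step 1 (rotate(0, -90)): [θ0=0°, θ1=0°]
step 2 (rotate(0, 180)): [θ0=0°, θ1=0°]
uniquely the one of 16 2-step routes that fits.

rotate(0, -90), rotate(0, 180)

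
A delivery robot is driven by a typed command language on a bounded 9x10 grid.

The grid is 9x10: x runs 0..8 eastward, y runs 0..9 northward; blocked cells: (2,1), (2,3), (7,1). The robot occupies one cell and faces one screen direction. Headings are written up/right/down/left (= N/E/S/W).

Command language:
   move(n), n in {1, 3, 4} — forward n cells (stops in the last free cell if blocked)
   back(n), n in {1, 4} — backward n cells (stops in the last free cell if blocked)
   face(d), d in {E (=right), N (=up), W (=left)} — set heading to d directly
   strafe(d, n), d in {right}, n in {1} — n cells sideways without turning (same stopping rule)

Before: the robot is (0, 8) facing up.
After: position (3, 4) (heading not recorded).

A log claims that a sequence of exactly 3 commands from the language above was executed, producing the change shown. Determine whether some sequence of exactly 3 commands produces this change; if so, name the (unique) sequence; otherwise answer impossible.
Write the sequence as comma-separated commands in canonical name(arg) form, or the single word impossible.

key: running move(3) before back(4) would end elsewhere — order is forced
from: (0, 8) facing up
1. back(4) → (0, 4) facing up
2. face(E) → (0, 4) facing right
3. move(3) → (3, 4) facing right
uniquely the one of 729 3-step routes that fits.

back(4), face(E), move(3)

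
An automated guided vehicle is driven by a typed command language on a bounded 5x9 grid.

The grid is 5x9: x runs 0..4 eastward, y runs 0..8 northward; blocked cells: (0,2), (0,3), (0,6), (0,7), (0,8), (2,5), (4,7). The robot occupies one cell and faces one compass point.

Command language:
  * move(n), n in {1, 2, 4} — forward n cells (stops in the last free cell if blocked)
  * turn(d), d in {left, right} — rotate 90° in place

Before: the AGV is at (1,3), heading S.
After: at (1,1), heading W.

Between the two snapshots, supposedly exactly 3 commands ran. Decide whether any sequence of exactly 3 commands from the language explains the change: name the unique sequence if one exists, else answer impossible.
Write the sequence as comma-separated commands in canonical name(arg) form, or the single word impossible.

move(1), move(1), turn(right)

key: order matters: swapping move(1) and turn(right) lands elsewhere
begin: at (1,3), heading S
[1] after move(1): at (1,2), heading S
[2] after move(1): at (1,1), heading S
[3] after turn(right): at (1,1), heading W
all 125 alternatives checked — unique.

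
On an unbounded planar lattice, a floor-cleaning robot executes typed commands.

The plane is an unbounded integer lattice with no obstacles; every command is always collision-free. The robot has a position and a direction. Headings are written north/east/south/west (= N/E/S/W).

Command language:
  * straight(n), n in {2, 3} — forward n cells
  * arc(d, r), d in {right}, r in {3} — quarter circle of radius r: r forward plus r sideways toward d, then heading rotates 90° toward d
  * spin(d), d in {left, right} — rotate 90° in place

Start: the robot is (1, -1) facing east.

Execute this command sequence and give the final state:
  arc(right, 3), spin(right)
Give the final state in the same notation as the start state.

initial: (1, -1) facing east
1. arc(right, 3) → (4, -4) facing south
2. spin(right) → (4, -4) facing west

(4, -4) facing west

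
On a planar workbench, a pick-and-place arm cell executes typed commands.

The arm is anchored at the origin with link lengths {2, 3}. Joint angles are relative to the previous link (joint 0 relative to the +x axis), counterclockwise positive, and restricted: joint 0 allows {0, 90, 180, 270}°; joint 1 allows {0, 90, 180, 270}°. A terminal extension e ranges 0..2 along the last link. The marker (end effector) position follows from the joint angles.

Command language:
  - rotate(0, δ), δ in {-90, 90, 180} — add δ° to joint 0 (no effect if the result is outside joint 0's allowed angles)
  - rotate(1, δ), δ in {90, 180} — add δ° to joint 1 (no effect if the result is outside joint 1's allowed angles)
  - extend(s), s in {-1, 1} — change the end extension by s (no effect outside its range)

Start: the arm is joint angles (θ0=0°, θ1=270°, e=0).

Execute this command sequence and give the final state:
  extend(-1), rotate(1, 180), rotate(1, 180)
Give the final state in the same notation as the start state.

joint angles (θ0=0°, θ1=270°, e=0)

start: joint angles (θ0=0°, θ1=270°, e=0)
step 1 (extend(-1)): joint angles (θ0=0°, θ1=270°, e=0)
step 2 (rotate(1, 180)): joint angles (θ0=0°, θ1=90°, e=0)
step 3 (rotate(1, 180)): joint angles (θ0=0°, θ1=270°, e=0)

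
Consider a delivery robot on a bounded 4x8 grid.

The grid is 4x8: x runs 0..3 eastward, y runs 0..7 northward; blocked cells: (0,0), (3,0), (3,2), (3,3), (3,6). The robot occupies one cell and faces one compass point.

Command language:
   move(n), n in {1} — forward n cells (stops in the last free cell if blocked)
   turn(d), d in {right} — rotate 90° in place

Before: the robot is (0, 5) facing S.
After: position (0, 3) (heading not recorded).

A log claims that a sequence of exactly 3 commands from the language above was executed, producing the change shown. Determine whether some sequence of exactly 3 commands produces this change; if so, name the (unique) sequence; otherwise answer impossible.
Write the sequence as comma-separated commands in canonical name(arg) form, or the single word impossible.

move(1), move(1), turn(right)

key: running turn(right) before move(1) would end elsewhere — order is forced
start: (0, 5) facing S
[1] after move(1): (0, 4) facing S
[2] after move(1): (0, 3) facing S
[3] after turn(right): (0, 3) facing W
no rival 3-sequence matches.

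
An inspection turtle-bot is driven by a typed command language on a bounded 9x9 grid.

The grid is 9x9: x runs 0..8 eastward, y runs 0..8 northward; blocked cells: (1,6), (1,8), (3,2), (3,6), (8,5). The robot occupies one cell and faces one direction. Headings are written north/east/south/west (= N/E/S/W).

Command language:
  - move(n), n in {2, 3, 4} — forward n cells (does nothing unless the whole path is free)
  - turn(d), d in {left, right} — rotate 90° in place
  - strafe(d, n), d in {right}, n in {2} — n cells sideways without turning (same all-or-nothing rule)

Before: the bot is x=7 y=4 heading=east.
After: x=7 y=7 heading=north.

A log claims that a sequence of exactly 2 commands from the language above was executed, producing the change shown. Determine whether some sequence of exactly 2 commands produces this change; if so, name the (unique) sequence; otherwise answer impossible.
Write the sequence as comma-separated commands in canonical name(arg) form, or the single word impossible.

turn(left), move(3)

key: order matters: swapping turn(left) and move(3) lands elsewhere
begin: x=7 y=4 heading=east
t=1 turn(left) ⇒ x=7 y=4 heading=north
t=2 move(3) ⇒ x=7 y=7 heading=north
no rival 2-sequence matches.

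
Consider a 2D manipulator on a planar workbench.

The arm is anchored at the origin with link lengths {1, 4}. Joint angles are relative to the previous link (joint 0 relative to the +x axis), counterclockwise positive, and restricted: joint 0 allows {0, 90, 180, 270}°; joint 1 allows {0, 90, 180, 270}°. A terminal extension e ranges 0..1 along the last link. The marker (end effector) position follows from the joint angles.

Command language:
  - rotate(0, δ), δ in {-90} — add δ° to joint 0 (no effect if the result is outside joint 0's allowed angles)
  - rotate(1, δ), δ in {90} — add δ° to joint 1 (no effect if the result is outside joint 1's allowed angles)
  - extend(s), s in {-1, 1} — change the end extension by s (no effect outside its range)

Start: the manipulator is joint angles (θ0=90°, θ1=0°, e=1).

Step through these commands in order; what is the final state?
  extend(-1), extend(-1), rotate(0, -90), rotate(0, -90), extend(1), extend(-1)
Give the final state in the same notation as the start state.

t0: joint angles (θ0=90°, θ1=0°, e=1)
t=1 extend(-1) ⇒ joint angles (θ0=90°, θ1=0°, e=0)
t=2 extend(-1) ⇒ joint angles (θ0=90°, θ1=0°, e=0)
t=3 rotate(0, -90) ⇒ joint angles (θ0=0°, θ1=0°, e=0)
t=4 rotate(0, -90) ⇒ joint angles (θ0=270°, θ1=0°, e=0)
t=5 extend(1) ⇒ joint angles (θ0=270°, θ1=0°, e=1)
t=6 extend(-1) ⇒ joint angles (θ0=270°, θ1=0°, e=0)

joint angles (θ0=270°, θ1=0°, e=0)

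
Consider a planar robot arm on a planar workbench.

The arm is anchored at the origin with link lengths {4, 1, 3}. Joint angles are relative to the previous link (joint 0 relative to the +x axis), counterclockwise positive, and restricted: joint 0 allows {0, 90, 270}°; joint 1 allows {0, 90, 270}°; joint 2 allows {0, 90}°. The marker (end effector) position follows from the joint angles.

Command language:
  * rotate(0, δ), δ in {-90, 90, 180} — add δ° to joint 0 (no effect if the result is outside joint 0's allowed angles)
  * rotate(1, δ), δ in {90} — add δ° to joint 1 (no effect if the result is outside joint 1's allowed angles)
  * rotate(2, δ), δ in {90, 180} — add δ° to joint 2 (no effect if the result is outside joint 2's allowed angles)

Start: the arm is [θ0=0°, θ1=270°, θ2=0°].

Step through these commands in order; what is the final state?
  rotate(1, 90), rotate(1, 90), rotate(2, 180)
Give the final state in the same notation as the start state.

begin: [θ0=0°, θ1=270°, θ2=0°]
t=1 rotate(1, 90) ⇒ [θ0=0°, θ1=0°, θ2=0°]
t=2 rotate(1, 90) ⇒ [θ0=0°, θ1=90°, θ2=0°]
t=3 rotate(2, 180) ⇒ [θ0=0°, θ1=90°, θ2=0°]

[θ0=0°, θ1=90°, θ2=0°]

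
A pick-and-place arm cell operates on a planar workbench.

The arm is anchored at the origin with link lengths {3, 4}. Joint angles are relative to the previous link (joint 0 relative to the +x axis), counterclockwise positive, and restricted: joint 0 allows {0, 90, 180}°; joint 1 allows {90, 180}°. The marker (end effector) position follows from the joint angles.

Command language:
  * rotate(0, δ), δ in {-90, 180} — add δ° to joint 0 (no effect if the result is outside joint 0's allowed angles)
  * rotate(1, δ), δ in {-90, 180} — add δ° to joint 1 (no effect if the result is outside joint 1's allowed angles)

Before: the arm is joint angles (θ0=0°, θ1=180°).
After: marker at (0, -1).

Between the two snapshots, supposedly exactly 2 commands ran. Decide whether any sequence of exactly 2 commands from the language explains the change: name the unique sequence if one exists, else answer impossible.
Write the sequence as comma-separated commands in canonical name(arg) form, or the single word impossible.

rotate(0, 180), rotate(0, -90)

key: order matters: swapping rotate(0, 180) and rotate(0, -90) lands elsewhere
start: joint angles (θ0=0°, θ1=180°)
step 1 (rotate(0, 180)): joint angles (θ0=180°, θ1=180°)
step 2 (rotate(0, -90)): joint angles (θ0=90°, θ1=180°)
no rival 2-sequence matches.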